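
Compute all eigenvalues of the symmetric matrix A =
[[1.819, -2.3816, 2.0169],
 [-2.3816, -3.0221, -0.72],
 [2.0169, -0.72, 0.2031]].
sigma(A) ≈ {-4, -1, 4}

A is real symmetric, so its spectrum consists of real eigenvalues. Expanding the characteristic polynomial of the displayed matrix gives
  det(λ I - A) = p(λ) = λ^3 + (1)λ^2 + (-16)λ + (-16).
Solving p(λ) = 0 yields eigenvalues ≈ -4, -1, 4. (A is shown rounded to 4 decimals, so these recover the underlying integer eigenvalues to within that precision.)
Verification: the trace of A = -1 equals the sum of eigenvalues -1, and det(A) ≈ 15.9991 matches the eigenvalue product 16.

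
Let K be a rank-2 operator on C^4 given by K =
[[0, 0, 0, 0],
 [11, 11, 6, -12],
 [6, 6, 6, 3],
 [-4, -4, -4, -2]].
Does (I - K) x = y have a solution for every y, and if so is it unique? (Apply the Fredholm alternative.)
(I - K) is invertible (det(I - K) = -54 ≠ 0), so for every y in C^4 the equation (I - K) x = y has a unique solution.

K has rank 2 and factors as K = U V^T = u1 v1^T + u2 v2^T with u1 = (0, -3, -3, 2), v1 = (-3, -3, -2, 2), u2 = (0, 2, -3, 2), v2 = (1, 1, 0, -3) (multiplying out reproduces the displayed K). The nonzero eigenvalues of U V^T coincide with those of the 2 x 2 matrix G = V^T U = [[v1·u1, v1·u2], [v2·u1, v2·u2]] = [[19, 4], [-9, -4]], and by the Sylvester determinant identity det(I_4 - U V^T) = det(I_2 - V^T U) = det([[-18, -4], [9, 5]]) = (-18)(5) - (-4)(9) = -54. (Direct check: I - K =
[[1, 0, 0, 0],
 [-11, -10, -6, 12],
 [-6, -6, -5, -3],
 [4, 4, 4, 3]]
has determinant -54.) The finite-dimensional Fredholm alternative says: either (I - K) is invertible, or ker(I - K) ≠ {0} and then range(I - K) = ker((I - K)^*)^⊥, with dim ker(I - K) = dim ker((I - K)^*). Since det(I - K) ≠ 0, 1 is not an eigenvalue of K and ker(I - K) = {0}, so we are in the first case: for every y there is a unique x = (I - K)^(-1) y. (Explicitly, by the Woodbury identity, (I - U V^T)^(-1) = I + U (I_2 - G)^(-1) V^T.)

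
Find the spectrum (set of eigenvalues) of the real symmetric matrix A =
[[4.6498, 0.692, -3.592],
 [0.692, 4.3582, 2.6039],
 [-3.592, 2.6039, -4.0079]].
sigma(A) ≈ {-6, 5, 6}

A is real symmetric, so its spectrum consists of real eigenvalues. Expanding the characteristic polynomial of the displayed matrix gives
  det(λ I - A) = p(λ) = λ^3 + (-5)λ^2 + (-36)λ + (180.0033).
Solving p(λ) = 0 yields eigenvalues ≈ -6, 5, 6. (A is shown rounded to 4 decimals, so these recover the underlying integer eigenvalues to within that precision.)
Verification: the trace of A = 5 equals the sum of eigenvalues 5, and det(A) ≈ -180.0033 matches the eigenvalue product -180.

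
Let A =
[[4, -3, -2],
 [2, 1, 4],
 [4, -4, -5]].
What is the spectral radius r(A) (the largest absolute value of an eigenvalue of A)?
r(A) = sqrt(10) ≈ 3.1623

The eigenvalues of A are the roots of its characteristic polynomial. With M = A (coefficients from the trace, the sum of principal 2x2 minors, and det A):
  p(λ) = det(λ I - M) = λ^3 + 9λ + 10.
By the rational root theorem any rational root is an integer divisor of 10. Testing λ = -1: p(-1) = -1 + 0 - 9 + 10 = 0, so λ = -1 is a root. Dividing out (λ + 1) leaves p(λ) = (λ + 1)(λ^2 - λ + 10). For λ^2 - λ + 10 the discriminant is -39. It is negative, so the roots are the complex-conjugate pair λ = 1/2 ± (sqrt(39)/2) i ≈ 0.5 ± 3.1225i. For a conjugate pair the product of the roots equals the constant term, so |λ|^2 = 10 and |λ| = sqrt(10) ≈ 3.1623.
Thus the eigenvalues (to 4 decimals) are 0.5 ± 3.1225i (modulus 3.1623); -1 (modulus 1). The spectral radius is the largest modulus: r(A) = sqrt(10) ≈ 3.1623. (Cross-check: r(A) ≤ ||A||_2 ≈ 9.3203; equality holds whenever A is normal, though it can also hold for some non-normal A.)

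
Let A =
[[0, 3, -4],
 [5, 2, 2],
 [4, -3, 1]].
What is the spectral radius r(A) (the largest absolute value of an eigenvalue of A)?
r(A) ≈ 5.1085

The eigenvalues of A are the roots of its characteristic polynomial. With M = A (coefficients from the trace, the sum of principal 2x2 minors, and det A):
  p(λ) = det(λ I - M) = λ^3 - 3λ^2 + 9λ - 101.
No integer candidate from the rational root theorem (±divisors of 101) is a root, so the roots are irrational. The cubic discriminant is Δ = -239436 < 0, so there is one real root and a complex-conjugate pair. p(5) = -6 and p(6) = 61 have opposite signs, so a root lies in (5, 6); Newton's method refines it to λ ≈ 5.1085. Dividing out (λ - (5.1085)) leaves approximately λ^2 + 2.1085λ + 19.7711. For λ^2 + 2.1085λ + 19.7711 the discriminant is -74.6386. It is negative, so the remaining roots are the complex-conjugate pair λ ≈ -1.0542 ± 4.3197i. Their product equals the constant term, so |λ|^2 ≈ 19.7711 and |λ| ≈ 4.4465.
Thus the eigenvalues (to 4 decimals) are 5.1085 (modulus 5.1085); -1.0542 ± 4.3197i (modulus 4.4465). The spectral radius is the largest modulus: r(A) ≈ 5.1085. (Cross-check: r(A) ≤ ||A||_2 ≈ 7.0711; equality holds whenever A is normal, though it can also hold for some non-normal A.)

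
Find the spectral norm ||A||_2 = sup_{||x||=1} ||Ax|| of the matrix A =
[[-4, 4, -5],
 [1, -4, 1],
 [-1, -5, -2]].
||A||_2 ≈ 8.5584 (= sqrt(largest eigenvalue of A^T A))

||A||_2 = sigma_max(A) = sqrt(lambda_max(A^T A)). Form the symmetric matrix M = A^T A =
[[18, -15, 23],
 [-15, 57, -14],
 [23, -14, 30]].
Its characteristic polynomial (trace, sum of principal 2x2 minors, determinant of M give the coefficients) is
  p(λ) = det(λ I - M) = λ^3 - 105λ^2 + 2326λ - 9.
No integer candidate from the rational root theorem (±divisors of 9) is a root, so the roots are irrational. The cubic discriminant is Δ = 9308973569 > 0, so there are three distinct real roots. p(0) = -9 and p(1) = 2213 have opposite signs, so a root lies in (0, 1); Newton's method refines it to λ ≈ 0.0039. p(31) = 983 and p(32) = -329 have opposite signs, so a root lies in (31, 32); Newton's method refines it to λ ≈ 31.7507. p(73) = -739 and p(74) = 2359 have opposite signs, so a root lies in (73, 74); Newton's method refines it to λ ≈ 73.2454. Check (Vieta): the three roots sum to 105, matching tr M = 105.
So the eigenvalues of A^T A are ≈ 0.0039, 31.7507, 73.2454 (all ≥ 0, as they must be for A^T A). The largest is λ_max ≈ 73.2454, hence ||A||_2 = sqrt(λ_max) ≈ 8.5584.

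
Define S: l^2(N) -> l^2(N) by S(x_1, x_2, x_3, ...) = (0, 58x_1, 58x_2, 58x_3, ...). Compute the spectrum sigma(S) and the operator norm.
sigma(S) = closed disk {z in C : |z| ≤ 58}; ||S|| = 58

Note S = 58·U where U is the unit right shift (U x)_k = x_{k-1} (with x_0 := 0); so ||S|| = 58||U|| and sigma(S) = 58·sigma(U). ||S x||^2 = sum_{k≥1} |58x_k|^2 = 3364||x||^2, so ||S|| = 58 and sigma(S) ⊂ {|z| ≤ 58}. For any |lambda| < 58, the equation (S - lambda I) x = 0 forces x_1 = 0, then 58x_k = lambda x_{k+1} ⇒ x = 0, so S has no eigenvalues. But (S - lambda I) is not surjective for |lambda| < 58: solving (S - lambda I) x = e_1 would require x_n proportional to (lambda/58)^(-n), which is not in l^2. So every |lambda| < 58 lies in the residual spectrum. The boundary |lambda| = 58 is in the approximate point spectrum (the spectrum is closed). Hence sigma(S) is the closed disk of radius 58.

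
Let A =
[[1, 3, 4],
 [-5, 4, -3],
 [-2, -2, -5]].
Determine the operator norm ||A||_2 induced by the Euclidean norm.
||A||_2 ≈ 8.4075 (= sqrt(largest eigenvalue of A^T A))

||A||_2 = sigma_max(A) = sqrt(lambda_max(A^T A)). Form the symmetric matrix M = A^T A =
[[30, -13, 29],
 [-13, 29, 10],
 [29, 10, 50]].
Its characteristic polynomial (trace, sum of principal 2x2 minors, determinant of M give the coefficients) is
  p(λ) = det(λ I - M) = λ^3 - 109λ^2 + 2710λ - 121.
No integer candidate from the rational root theorem (±divisors of 121) is a root, so the roots are irrational. The cubic discriminant is Δ = 7661378177 > 0, so there are three distinct real roots. p(0) = -121 and p(1) = 2481 have opposite signs, so a root lies in (0, 1); Newton's method refines it to λ ≈ 0.0447. p(38) = 335 and p(39) = -901 have opposite signs, so a root lies in (38, 39); Newton's method refines it to λ ≈ 38.27. p(70) = -1521 and p(71) = 731 have opposite signs, so a root lies in (70, 71); Newton's method refines it to λ ≈ 70.6852. Check (Vieta): the three roots sum to 109, matching tr M = 109.
So the eigenvalues of A^T A are ≈ 0.0447, 38.27, 70.6852 (all ≥ 0, as they must be for A^T A). The largest is λ_max ≈ 70.6852, hence ||A||_2 = sqrt(λ_max) ≈ 8.4075.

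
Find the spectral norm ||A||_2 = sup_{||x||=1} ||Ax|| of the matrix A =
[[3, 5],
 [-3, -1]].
||A||_2 = sqrt((44 + sqrt(1360))/2) ≈ 6.3592 (= sqrt(largest eigenvalue of A^T A))

||A||_2 = sigma_max(A) = sqrt(lambda_max(A^T A)). Form the symmetric matrix M = A^T A =
[[18, 18],
 [18, 26]].
Its characteristic polynomial (trace, determinant of M give the coefficients) is
  p(λ) = det(λ I - M) = λ^2 - 44λ + 144.
For λ^2 - 44λ + 144 the discriminant is 1360. It is nonnegative but not a perfect square, so the roots are real and irrational: λ = (44 ± sqrt(1360))/2 ≈ 40.4391, 3.5609.
So the eigenvalues of A^T A are ≈ 3.5609, 40.4391 (all ≥ 0, as they must be for A^T A). The largest is λ_max = (44 + sqrt(1360))/2 ≈ 40.4391, hence ||A||_2 = sqrt(λ_max) = sqrt((44 + sqrt(1360))/2) ≈ 6.3592.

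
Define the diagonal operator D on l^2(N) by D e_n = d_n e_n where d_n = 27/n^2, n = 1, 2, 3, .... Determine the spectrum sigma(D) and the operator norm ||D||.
sigma(D) = {27/n^2 : n ≥ 1} ∪ {0}; ||D|| = 27

A bounded diagonal operator on l^2 with diagonal entries d_n has spectrum equal to the closure of {d_n : n ≥ 1}: every d_n is an eigenvalue (with eigenvector e_n), so {d_n} ⊂ sigma(D); the spectrum is closed, so its closure is too; and for lambda not in the closure, (D - lambda I) has bounded inverse (the diagonal entries 1/(d_n - lambda) are bounded). For our sequence d_n = 27/n^2, n = 1, 2, 3, ...:
  - {d_n} = {27/n^2 : n ≥ 1}; the only limit point is 0
  - closure = {27/n^2 : n ≥ 1} ∪ {0}
For the norm: a diagonal operator has ||D|| = sup_n |d_n|. Here d_n = 27/n^2 is positive and decreasing, so sup_n |d_n| = d_1 = 27. So ||D|| = 27.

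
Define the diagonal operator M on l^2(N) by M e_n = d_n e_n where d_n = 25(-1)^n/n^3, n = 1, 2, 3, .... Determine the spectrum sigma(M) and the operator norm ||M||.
sigma(M) = {25(-1)^n/n^3 : n ≥ 1} ∪ {0}; ||M|| = 25

A bounded diagonal operator on l^2 with diagonal entries d_n has spectrum equal to the closure of {d_n : n ≥ 1}: every d_n is an eigenvalue (with eigenvector e_n), so {d_n} ⊂ sigma(M); the spectrum is closed, so its closure is too; and for lambda not in the closure, (M - lambda I) has bounded inverse (the diagonal entries 1/(d_n - lambda) are bounded). For our sequence d_n = 25(-1)^n/n^3, n = 1, 2, 3, ...:
  - {d_n} = {25(-1)^n/n^3 : n ≥ 1}; the only limit point is 0
  - closure = {25(-1)^n/n^3 : n ≥ 1} ∪ {0}
For the norm: a diagonal operator has ||M|| = sup_n |d_n|. Here |d_n| = 25/n^3 is decreasing, so sup_n |d_n| = |d_1| = 25. So ||M|| = 25.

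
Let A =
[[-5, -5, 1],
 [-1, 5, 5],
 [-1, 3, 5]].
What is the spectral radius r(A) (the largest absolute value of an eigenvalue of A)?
r(A) = (4 + sqrt(208))/2 ≈ 9.2111

The eigenvalues of A are the roots of its characteristic polynomial. With M = A (coefficients from the trace, the sum of principal 2x2 minors, and det A):
  p(λ) = det(λ I - M) = λ^3 - 5λ^2 - 44λ + 48.
By the rational root theorem any rational root is an integer divisor of 48. Testing λ = 1: p(1) = 1 - 5 - 44 + 48 = 0, so λ = 1 is a root. Dividing out (λ - 1) leaves p(λ) = (λ - 1)(λ^2 - 4λ - 48). For λ^2 - 4λ - 48 the discriminant is 208. It is nonnegative but not a perfect square, so the roots are real and irrational: λ = (4 ± sqrt(208))/2 ≈ 9.2111, -5.2111.
Thus the eigenvalues (to 4 decimals) are 9.2111 (modulus 9.2111); -5.2111 (modulus 5.2111); 1 (modulus 1). The spectral radius is the largest modulus: r(A) = (4 + sqrt(208))/2 ≈ 9.2111. (Cross-check: r(A) ≤ ||A||_2 ≈ 9.5057; equality holds whenever A is normal, though it can also hold for some non-normal A.)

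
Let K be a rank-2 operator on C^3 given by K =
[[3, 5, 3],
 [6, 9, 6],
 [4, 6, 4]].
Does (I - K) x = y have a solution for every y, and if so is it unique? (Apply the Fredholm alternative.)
(I - K) is invertible (det(I - K) = -18 ≠ 0), so for every y in C^3 the equation (I - K) x = y has a unique solution.

K has rank 2 and factors as K = U V^T = u1 v1^T + u2 v2^T with u1 = (1, 3, 2), v1 = (2, 3, 2), u2 = (1, 0, 0), v2 = (1, 2, 1) (multiplying out reproduces the displayed K). The nonzero eigenvalues of U V^T coincide with those of the 2 x 2 matrix G = V^T U = [[v1·u1, v1·u2], [v2·u1, v2·u2]] = [[15, 2], [9, 1]], and by the Sylvester determinant identity det(I_3 - U V^T) = det(I_2 - V^T U) = det([[-14, -2], [-9, 0]]) = (-14)(0) - (-2)(-9) = -18. (Direct check: I - K =
[[-2, -5, -3],
 [-6, -8, -6],
 [-4, -6, -3]]
has determinant -18.) The finite-dimensional Fredholm alternative says: either (I - K) is invertible, or ker(I - K) ≠ {0} and then range(I - K) = ker((I - K)^*)^⊥, with dim ker(I - K) = dim ker((I - K)^*). Since det(I - K) ≠ 0, 1 is not an eigenvalue of K and ker(I - K) = {0}, so we are in the first case: for every y there is a unique x = (I - K)^(-1) y. (Explicitly, by the Woodbury identity, (I - U V^T)^(-1) = I + U (I_2 - G)^(-1) V^T.)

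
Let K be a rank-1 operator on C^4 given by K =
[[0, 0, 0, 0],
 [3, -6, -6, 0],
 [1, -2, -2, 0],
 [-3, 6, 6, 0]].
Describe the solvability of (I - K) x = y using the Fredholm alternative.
(I - K) is invertible (det(I - K) = 9 ≠ 0), so for every y in C^4 the equation (I - K) x = y has a unique solution.

K has rank 1, so it is an outer product K = u v^T: every row of K is a multiple of one row vector. Reading off the entries, u = (0, -3, -1, 3) and v = (-1, 2, 2, 0) (row i of K equals u_i·v^T). A rank-one matrix u v^T satisfies K u = u (v·u) and kills the (3)-dimensional subspace v^⊥, so its characteristic polynomial is lambda^3 (lambda - v·u) with v·u = tr K = -8. Hence the eigenvalues of I - K are 1 (multiplicity 3) and 1 - (-8) = 9, so det(I - K) = 9. (Direct check: I - K =
[[1, 0, 0, 0],
 [-3, 7, 6, 0],
 [-1, 2, 3, 0],
 [3, -6, -6, 1]]
has determinant 9.) The finite-dimensional Fredholm alternative says: either (I - K) is invertible, or ker(I - K) ≠ {0} and then range(I - K) = ker((I - K)^*)^⊥, with dim ker(I - K) = dim ker((I - K)^*). Since det(I - K) ≠ 0, 1 is not an eigenvalue of K and ker(I - K) = {0}, so we are in the first case: for every y there is a unique x = (I - K)^(-1) y. Explicitly, by the Sherman–Morrison formula, (I - u v^T)^(-1) = I + u v^T/(1 - v·u), i.e. (I - K)^(-1) = I + K/(9).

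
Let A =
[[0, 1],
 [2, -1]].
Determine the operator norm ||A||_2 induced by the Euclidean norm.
||A||_2 = sqrt((6 + sqrt(20))/2) ≈ 2.2882 (= sqrt(largest eigenvalue of A^T A))

||A||_2 = sigma_max(A) = sqrt(lambda_max(A^T A)). Form the symmetric matrix M = A^T A =
[[4, -2],
 [-2, 2]].
Its characteristic polynomial (trace, determinant of M give the coefficients) is
  p(λ) = det(λ I - M) = λ^2 - 6λ + 4.
For λ^2 - 6λ + 4 the discriminant is 20. It is nonnegative but not a perfect square, so the roots are real and irrational: λ = (6 ± sqrt(20))/2 ≈ 5.2361, 0.7639.
So the eigenvalues of A^T A are ≈ 0.7639, 5.2361 (all ≥ 0, as they must be for A^T A). The largest is λ_max = (6 + sqrt(20))/2 ≈ 5.2361, hence ||A||_2 = sqrt(λ_max) = sqrt((6 + sqrt(20))/2) ≈ 2.2882.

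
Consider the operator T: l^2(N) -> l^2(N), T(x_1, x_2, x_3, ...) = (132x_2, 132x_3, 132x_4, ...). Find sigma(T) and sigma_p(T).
sigma(T) = closed disk {z in C : |z| ≤ 132}; sigma_p(T) = open disk {z in C : |z| < 132}

Note T = 132·V where V is the unit left shift (V x)_k = x_{k+1}; so sigma(T) = 132·sigma(V) and ||T|| = 132||V||. ||T x||^2 = 17424sum_{k≥2} |x_k|^2 ≤ 17424||x||^2, with equality on {x : x_1 = 0}, so ||T|| = 132. For any lambda with |lambda| < 132, set r = lambda/132 (|r| < 1); the vector x = (1, r, r^2, ...) is in l^2 and satisfies T x = 132(r, r^2, ...) = lambda x, so lambda is an eigenvalue. On the boundary |lambda| = 132 the geometric series diverges, so no l^2 eigenvector exists, but these lambda lie in the approximate point spectrum. Hence sigma(T) is the closed disk of radius 132 and sigma_p(T) is the open disk.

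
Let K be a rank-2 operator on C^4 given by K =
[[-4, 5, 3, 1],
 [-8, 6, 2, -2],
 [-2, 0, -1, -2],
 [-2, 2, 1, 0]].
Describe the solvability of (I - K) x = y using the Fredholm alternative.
(I - K) is invertible (det(I - K) = 28 ≠ 0), so for every y in C^4 the equation (I - K) x = y has a unique solution.

K has rank 2 and factors as K = U V^T = u1 v1^T + u2 v2^T with u1 = (3, 2, -1, 1), v1 = (-2, 2, 1, 0), u2 = (-1, 2, 2, 0), v2 = (-2, 1, 0, -1) (multiplying out reproduces the displayed K). The nonzero eigenvalues of U V^T coincide with those of the 2 x 2 matrix G = V^T U = [[v1·u1, v1·u2], [v2·u1, v2·u2]] = [[-3, 8], [-5, 4]], and by the Sylvester determinant identity det(I_4 - U V^T) = det(I_2 - V^T U) = det([[4, -8], [5, -3]]) = (4)(-3) - (-8)(5) = 28. (Direct check: I - K =
[[5, -5, -3, -1],
 [8, -5, -2, 2],
 [2, 0, 2, 2],
 [2, -2, -1, 1]]
has determinant 28.) The finite-dimensional Fredholm alternative says: either (I - K) is invertible, or ker(I - K) ≠ {0} and then range(I - K) = ker((I - K)^*)^⊥, with dim ker(I - K) = dim ker((I - K)^*). Since det(I - K) ≠ 0, 1 is not an eigenvalue of K and ker(I - K) = {0}, so we are in the first case: for every y there is a unique x = (I - K)^(-1) y. (Explicitly, by the Woodbury identity, (I - U V^T)^(-1) = I + U (I_2 - G)^(-1) V^T.)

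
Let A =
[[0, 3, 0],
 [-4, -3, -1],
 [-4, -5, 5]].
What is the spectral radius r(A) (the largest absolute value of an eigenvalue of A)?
r(A) ≈ 5.6605

The eigenvalues of A are the roots of its characteristic polynomial. With M = A (coefficients from the trace, the sum of principal 2x2 minors, and det A):
  p(λ) = det(λ I - M) = λ^3 - 2λ^2 - 8λ - 72.
No integer candidate from the rational root theorem (±divisors of 72) is a root, so the roots are irrational. The cubic discriminant is Δ = -160704 < 0, so there is one real root and a complex-conjugate pair. p(5) = -37 and p(6) = 24 have opposite signs, so a root lies in (5, 6); Newton's method refines it to λ ≈ 5.6605. Dividing out (λ - (5.6605)) leaves approximately λ^2 + 3.6605λ + 12.7198. For λ^2 + 3.6605λ + 12.7198 the discriminant is -37.4804. It is negative, so the remaining roots are the complex-conjugate pair λ ≈ -1.8302 ± 3.0611i. Their product equals the constant term, so |λ|^2 ≈ 12.7198 and |λ| ≈ 3.5665.
Thus the eigenvalues (to 4 decimals) are 5.6605 (modulus 5.6605); -1.8302 ± 3.0611i (modulus 3.5665). The spectral radius is the largest modulus: r(A) ≈ 5.6605. (Cross-check: r(A) ≤ ||A||_2 ≈ 9.1058; equality holds whenever A is normal, though it can also hold for some non-normal A.)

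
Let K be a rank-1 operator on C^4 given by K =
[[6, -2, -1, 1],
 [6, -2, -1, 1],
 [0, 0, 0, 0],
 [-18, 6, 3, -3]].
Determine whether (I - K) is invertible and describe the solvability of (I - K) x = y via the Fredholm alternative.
(I - K) is singular (det(I - K) = 0, i.e. 1 ∈ sigma(K)). (I - K) x = y is solvable iff y ⊥ ker((I - K)^*) = span{(6, -2, -1, 1)}, i.e. iff 6y_1 - 2y_2 - y_3 + y_4 = 0. When solvable, the solutions are x = y + c·(1, 1, 0, -3), c arbitrary (ker(I - K) = span{(1, 1, 0, -3)}, dimension 1).

K has rank 1, so it is an outer product K = u v^T: every row of K is a multiple of one row vector. Reading off the entries, u = (1, 1, 0, -3) and v = (6, -2, -1, 1) (row i of K equals u_i·v^T). A rank-one matrix u v^T satisfies K u = u (v·u) and kills the (3)-dimensional subspace v^⊥, so its characteristic polynomial is lambda^3 (lambda - v·u) with v·u = tr K = 1. Hence the eigenvalues of I - K are 1 (multiplicity 3) and 1 - (1) = 0, so det(I - K) = 0. (Direct check: I - K =
[[-5, 2, 1, -1],
 [-6, 3, 1, -1],
 [0, 0, 1, 0],
 [18, -6, -3, 4]]
has determinant 0.) So 1 is an eigenvalue of K and (I - K) is not invertible. The finite-dimensional Fredholm alternative says: either (I - K) is invertible, or ker(I - K) ≠ {0} and then range(I - K) = ker((I - K)^*)^⊥, with dim ker(I - K) = dim ker((I - K)^*). We are in the second case, so we need both kernels. Kernel of I - K: (I - K) u = u - u (v·u) = u - u = 0, so ker(I - K) = span{u} = span{(1, 1, 0, -3)} (it is exactly 1-dimensional because rank(I - K) = 3). Kernel of the adjoint: K is real, so (I - K)^* = I - K^T = I - v u^T, and (I - v u^T) v = v - v (u·v) = 0; hence ker((I - K)^*) = span{v} = span{(6, -2, -1, 1)}. Therefore (I - K) x = y is solvable iff <y, v> = 0, i.e. iff 6y_1 - 2y_2 - y_3 + y_4 = 0. When this holds, K y = u (v·y) = 0, so (I - K) y = y and x = y is a particular solution; the full solution set is the line x = y + c·u = y + c·(1, 1, 0, -3), c ∈ C.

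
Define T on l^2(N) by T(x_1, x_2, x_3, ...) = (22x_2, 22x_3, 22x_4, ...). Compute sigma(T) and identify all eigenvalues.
sigma(T) = closed disk {z in C : |z| ≤ 22}; sigma_p(T) = open disk {z in C : |z| < 22}

Note T = 22·V where V is the unit left shift (V x)_k = x_{k+1}; so sigma(T) = 22·sigma(V) and ||T|| = 22||V||. ||T x||^2 = 484sum_{k≥2} |x_k|^2 ≤ 484||x||^2, with equality on {x : x_1 = 0}, so ||T|| = 22. For any lambda with |lambda| < 22, set r = lambda/22 (|r| < 1); the vector x = (1, r, r^2, ...) is in l^2 and satisfies T x = 22(r, r^2, ...) = lambda x, so lambda is an eigenvalue. On the boundary |lambda| = 22 the geometric series diverges, so no l^2 eigenvector exists, but these lambda lie in the approximate point spectrum. Hence sigma(T) is the closed disk of radius 22 and sigma_p(T) is the open disk.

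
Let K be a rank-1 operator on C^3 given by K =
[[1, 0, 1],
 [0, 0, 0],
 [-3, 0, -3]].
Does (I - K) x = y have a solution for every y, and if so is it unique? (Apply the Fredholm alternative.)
(I - K) is invertible (det(I - K) = 3 ≠ 0), so for every y in C^3 the equation (I - K) x = y has a unique solution.

K has rank 1, so it is an outer product K = u v^T: every row of K is a multiple of one row vector. Reading off the entries, u = (-1, 0, 3) and v = (-1, 0, -1) (row i of K equals u_i·v^T). A rank-one matrix u v^T satisfies K u = u (v·u) and kills the (2)-dimensional subspace v^⊥, so its characteristic polynomial is lambda^2 (lambda - v·u) with v·u = tr K = -2. Hence the eigenvalues of I - K are 1 (multiplicity 2) and 1 - (-2) = 3, so det(I - K) = 3. (Direct check: I - K =
[[0, 0, -1],
 [0, 1, 0],
 [3, 0, 4]]
has determinant 3.) The finite-dimensional Fredholm alternative says: either (I - K) is invertible, or ker(I - K) ≠ {0} and then range(I - K) = ker((I - K)^*)^⊥, with dim ker(I - K) = dim ker((I - K)^*). Since det(I - K) ≠ 0, 1 is not an eigenvalue of K and ker(I - K) = {0}, so we are in the first case: for every y there is a unique x = (I - K)^(-1) y. Explicitly, by the Sherman–Morrison formula, (I - u v^T)^(-1) = I + u v^T/(1 - v·u), i.e. (I - K)^(-1) = I + K/(3).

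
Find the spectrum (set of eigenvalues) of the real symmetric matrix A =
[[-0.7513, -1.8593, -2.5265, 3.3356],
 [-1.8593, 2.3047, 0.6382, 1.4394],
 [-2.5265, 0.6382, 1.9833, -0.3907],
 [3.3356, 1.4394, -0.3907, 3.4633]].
sigma(A) ≈ {-4, 1, 4, 6}

A is real symmetric, so its spectrum consists of real eigenvalues. Expanding the characteristic polynomial of the displayed matrix gives
  det(λ I - A) = p(λ) = λ^4 + (-7)λ^3 + (-10)λ^2 + (112.0024)λ + (-96.0038).
Solving p(λ) = 0 yields eigenvalues ≈ -4, 1, 4, 6. (A is shown rounded to 4 decimals, so these recover the underlying integer eigenvalues to within that precision.)
Verification: the trace of A = 7 equals the sum of eigenvalues 7, and det(A) ≈ -96.0038 matches the eigenvalue product -96.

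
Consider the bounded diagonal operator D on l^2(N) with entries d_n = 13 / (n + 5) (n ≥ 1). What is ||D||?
||D|| = 13/6 (attained at n = 1)

For D diagonal, ||D|| = sup_n |d_n| = sup_n 13/(n + 5). This is positive and strictly decreasing in n, so the supremum is attained at n = 1: d_1 = 13/(1 + 5) = 13/6. Hence ||D|| = 13/6.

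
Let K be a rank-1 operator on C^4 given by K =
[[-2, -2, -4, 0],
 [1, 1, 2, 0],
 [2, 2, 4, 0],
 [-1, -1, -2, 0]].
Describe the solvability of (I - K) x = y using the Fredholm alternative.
(I - K) is invertible (det(I - K) = -2 ≠ 0), so for every y in C^4 the equation (I - K) x = y has a unique solution.

K has rank 1, so it is an outer product K = u v^T: every row of K is a multiple of one row vector. Reading off the entries, u = (2, -1, -2, 1) and v = (-1, -1, -2, 0) (row i of K equals u_i·v^T). A rank-one matrix u v^T satisfies K u = u (v·u) and kills the (3)-dimensional subspace v^⊥, so its characteristic polynomial is lambda^3 (lambda - v·u) with v·u = tr K = 3. Hence the eigenvalues of I - K are 1 (multiplicity 3) and 1 - (3) = -2, so det(I - K) = -2. (Direct check: I - K =
[[3, 2, 4, 0],
 [-1, 0, -2, 0],
 [-2, -2, -3, 0],
 [1, 1, 2, 1]]
has determinant -2.) The finite-dimensional Fredholm alternative says: either (I - K) is invertible, or ker(I - K) ≠ {0} and then range(I - K) = ker((I - K)^*)^⊥, with dim ker(I - K) = dim ker((I - K)^*). Since det(I - K) ≠ 0, 1 is not an eigenvalue of K and ker(I - K) = {0}, so we are in the first case: for every y there is a unique x = (I - K)^(-1) y. Explicitly, by the Sherman–Morrison formula, (I - u v^T)^(-1) = I + u v^T/(1 - v·u), i.e. (I - K)^(-1) = I + K/(-2).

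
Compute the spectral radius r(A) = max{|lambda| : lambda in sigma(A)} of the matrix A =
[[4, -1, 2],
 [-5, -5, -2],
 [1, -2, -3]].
r(A) ≈ 6.1467

The eigenvalues of A are the roots of its characteristic polynomial. With M = A (coefficients from the trace, the sum of principal 2x2 minors, and det A):
  p(λ) = det(λ I - M) = λ^3 + 4λ^2 - 28λ - 91.
No integer candidate from the rational root theorem (±divisors of 91) is a root, so the roots are irrational. The cubic discriminant is Δ = 83517 > 0, so there are three distinct real roots. p(-7) = -42 and p(-6) = 5 have opposite signs, so a root lies in (-7, -6); Newton's method refines it to λ ≈ -6.1467. p(-3) = 2 and p(-2) = -27 have opposite signs, so a root lies in (-3, -2); Newton's method refines it to λ ≈ -2.9212. p(5) = -6 and p(6) = 101 have opposite signs, so a root lies in (5, 6); Newton's method refines it to λ ≈ 5.068. Check (Vieta): the three roots sum to -4, matching tr M = -4.
Thus the eigenvalues (to 4 decimals) are -6.1467 (modulus 6.1467); -2.9212 (modulus 2.9212); 5.068 (modulus 5.068). The spectral radius is the largest modulus: r(A) ≈ 6.1467. (Cross-check: r(A) ≤ ||A||_2 ≈ 8.041; equality holds whenever A is normal, though it can also hold for some non-normal A.)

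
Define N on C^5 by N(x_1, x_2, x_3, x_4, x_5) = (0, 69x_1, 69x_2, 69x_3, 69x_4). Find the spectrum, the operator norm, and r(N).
sigma(N) = {0}; ||N|| = 69; r(N) = 0. (N is nilpotent with N^5 = 0.)

On C^5, N is a strictly lower-triangular matrix with 69 on the subdiagonal and zeros elsewhere, so its characteristic polynomial is lambda^5 and every eigenvalue is 0: sigma(N) = {0}. For the operator norm, N e_i = 69e_{i+1} for i = 1, ..., 4 and N e_5 = 0, so the singular values of N are 69 (with multiplicity 4) and 0; hence ||N|| = 69. The spectral radius r(N) = max|lambda| = 0. Note ||N|| > r(N) — characteristic of non-normal nilpotent operators. Indeed N^5 = 0.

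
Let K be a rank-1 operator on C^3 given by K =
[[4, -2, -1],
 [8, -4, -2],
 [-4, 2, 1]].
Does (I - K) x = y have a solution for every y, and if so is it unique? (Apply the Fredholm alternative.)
(I - K) is singular (det(I - K) = 0, i.e. 1 ∈ sigma(K)). (I - K) x = y is solvable iff y ⊥ ker((I - K)^*) = span{(4, -2, -1)}, i.e. iff 4y_1 - 2y_2 - y_3 = 0. When solvable, the solutions are x = y + c·(1, 2, -1), c arbitrary (ker(I - K) = span{(1, 2, -1)}, dimension 1).

K has rank 1, so it is an outer product K = u v^T: every row of K is a multiple of one row vector. Reading off the entries, u = (1, 2, -1) and v = (4, -2, -1) (row i of K equals u_i·v^T). A rank-one matrix u v^T satisfies K u = u (v·u) and kills the (2)-dimensional subspace v^⊥, so its characteristic polynomial is lambda^2 (lambda - v·u) with v·u = tr K = 1. Hence the eigenvalues of I - K are 1 (multiplicity 2) and 1 - (1) = 0, so det(I - K) = 0. (Direct check: I - K =
[[-3, 2, 1],
 [-8, 5, 2],
 [4, -2, 0]]
has determinant 0.) So 1 is an eigenvalue of K and (I - K) is not invertible. The finite-dimensional Fredholm alternative says: either (I - K) is invertible, or ker(I - K) ≠ {0} and then range(I - K) = ker((I - K)^*)^⊥, with dim ker(I - K) = dim ker((I - K)^*). We are in the second case, so we need both kernels. Kernel of I - K: (I - K) u = u - u (v·u) = u - u = 0, so ker(I - K) = span{u} = span{(1, 2, -1)} (it is exactly 1-dimensional because rank(I - K) = 2). Kernel of the adjoint: K is real, so (I - K)^* = I - K^T = I - v u^T, and (I - v u^T) v = v - v (u·v) = 0; hence ker((I - K)^*) = span{v} = span{(4, -2, -1)}. Therefore (I - K) x = y is solvable iff <y, v> = 0, i.e. iff 4y_1 - 2y_2 - y_3 = 0. When this holds, K y = u (v·y) = 0, so (I - K) y = y and x = y is a particular solution; the full solution set is the line x = y + c·u = y + c·(1, 2, -1), c ∈ C.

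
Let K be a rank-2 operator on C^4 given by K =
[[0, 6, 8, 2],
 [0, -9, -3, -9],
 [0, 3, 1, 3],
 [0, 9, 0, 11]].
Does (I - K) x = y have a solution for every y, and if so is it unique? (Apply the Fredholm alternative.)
(I - K) is invertible (det(I - K) = -9 ≠ 0), so for every y in C^4 the equation (I - K) x = y has a unique solution.

K has rank 2 and factors as K = U V^T = u1 v1^T + u2 v2^T with u1 = (2, 0, 0, -1), v1 = (0, 0, 3, -2), u2 = (2, -3, 1, 3), v2 = (0, 3, 1, 3) (multiplying out reproduces the displayed K). The nonzero eigenvalues of U V^T coincide with those of the 2 x 2 matrix G = V^T U = [[v1·u1, v1·u2], [v2·u1, v2·u2]] = [[2, -3], [-3, 1]], and by the Sylvester determinant identity det(I_4 - U V^T) = det(I_2 - V^T U) = det([[-1, 3], [3, 0]]) = (-1)(0) - (3)(3) = -9. (Direct check: I - K =
[[1, -6, -8, -2],
 [0, 10, 3, 9],
 [0, -3, 0, -3],
 [0, -9, 0, -10]]
has determinant -9.) The finite-dimensional Fredholm alternative says: either (I - K) is invertible, or ker(I - K) ≠ {0} and then range(I - K) = ker((I - K)^*)^⊥, with dim ker(I - K) = dim ker((I - K)^*). Since det(I - K) ≠ 0, 1 is not an eigenvalue of K and ker(I - K) = {0}, so we are in the first case: for every y there is a unique x = (I - K)^(-1) y. (Explicitly, by the Woodbury identity, (I - U V^T)^(-1) = I + U (I_2 - G)^(-1) V^T.)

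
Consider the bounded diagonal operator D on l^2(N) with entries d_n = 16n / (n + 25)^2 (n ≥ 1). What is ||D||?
||D|| = 4/25 (attained at n = 25)

For D diagonal, ||D|| = sup_n |d_n|. Treat f(x) = 16x / (x + 25)^2 for real x > 0. By the quotient rule, f'(x) = 16(25 - x)/(x + 25)^3, which is positive for x < 25 and negative for x > 25. So f has a unique maximum at x = 25, and since 25 is a positive integer, the supremum over n ≥ 1 is attained at n = 25: d_25 = 16·25/(25 + 25)^2 = 16·25/2500 = 4/25. Hence ||D|| = 4/25.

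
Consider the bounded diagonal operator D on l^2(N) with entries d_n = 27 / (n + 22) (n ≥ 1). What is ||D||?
||D|| = 27/23 (attained at n = 1)

For D diagonal, ||D|| = sup_n |d_n| = sup_n 27/(n + 22). This is positive and strictly decreasing in n, so the supremum is attained at n = 1: d_1 = 27/(1 + 22) = 27/23. Hence ||D|| = 27/23.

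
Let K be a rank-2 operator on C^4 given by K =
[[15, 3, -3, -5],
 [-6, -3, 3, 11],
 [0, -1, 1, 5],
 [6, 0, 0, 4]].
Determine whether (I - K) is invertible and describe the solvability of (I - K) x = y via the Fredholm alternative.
(I - K) is invertible (det(I - K) = 54 ≠ 0), so for every y in C^4 the equation (I - K) x = y has a unique solution.

K has rank 2 and factors as K = U V^T = u1 v1^T + u2 v2^T with u1 = (2, 1, 1, 2), v1 = (3, 0, 0, 2), u2 = (3, -3, -1, 0), v2 = (3, 1, -1, -3) (multiplying out reproduces the displayed K). The nonzero eigenvalues of U V^T coincide with those of the 2 x 2 matrix G = V^T U = [[v1·u1, v1·u2], [v2·u1, v2·u2]] = [[10, 9], [0, 7]], and by the Sylvester determinant identity det(I_4 - U V^T) = det(I_2 - V^T U) = det([[-9, -9], [0, -6]]) = (-9)(-6) - (-9)(0) = 54. (Direct check: I - K =
[[-14, -3, 3, 5],
 [6, 4, -3, -11],
 [0, 1, 0, -5],
 [-6, 0, 0, -3]]
has determinant 54.) The finite-dimensional Fredholm alternative says: either (I - K) is invertible, or ker(I - K) ≠ {0} and then range(I - K) = ker((I - K)^*)^⊥, with dim ker(I - K) = dim ker((I - K)^*). Since det(I - K) ≠ 0, 1 is not an eigenvalue of K and ker(I - K) = {0}, so we are in the first case: for every y there is a unique x = (I - K)^(-1) y. (Explicitly, by the Woodbury identity, (I - U V^T)^(-1) = I + U (I_2 - G)^(-1) V^T.)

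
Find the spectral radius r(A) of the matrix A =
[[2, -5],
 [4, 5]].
r(A) = sqrt(30) ≈ 5.4772

The eigenvalues of A are the roots of its characteristic polynomial. With M = A (coefficients from the trace and determinant):
  p(λ) = det(λ I - M) = λ^2 - 7λ + 30.
For λ^2 - 7λ + 30 the discriminant is -71. It is negative, so the roots are the complex-conjugate pair λ = 7/2 ± (sqrt(71)/2) i ≈ 3.5 ± 4.2131i. For a conjugate pair the product of the roots equals the constant term, so |λ|^2 = 30 and |λ| = sqrt(30) ≈ 5.4772.
Thus the eigenvalues (to 4 decimals) are 3.5 ± 4.2131i (modulus 5.4772). The spectral radius is the largest modulus: r(A) = sqrt(30) ≈ 5.4772. (Cross-check: r(A) ≤ ||A||_2 ≈ 7.282; equality holds whenever A is normal, though it can also hold for some non-normal A.)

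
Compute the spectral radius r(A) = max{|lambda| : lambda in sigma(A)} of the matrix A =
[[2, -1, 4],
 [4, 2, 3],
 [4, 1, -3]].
r(A) ≈ 5.3404

The eigenvalues of A are the roots of its characteristic polynomial. With M = A (coefficients from the trace, the sum of principal 2x2 minors, and det A):
  p(λ) = det(λ I - M) = λ^3 - λ^2 - 23λ + 58.
No integer candidate from the rational root theorem (±divisors of 58) is a root, so the roots are irrational. The cubic discriminant is Δ = -17387 < 0, so there is one real root and a complex-conjugate pair. p(-6) = -56 and p(-5) = 23 have opposite signs, so a root lies in (-6, -5); Newton's method refines it to λ ≈ -5.3404. Dividing out (λ - (-5.3404)) leaves approximately λ^2 - 6.3404λ + 10.8606. For λ^2 - 6.3404λ + 10.8606 the discriminant is -3.2413. It is negative, so the remaining roots are the complex-conjugate pair λ ≈ 3.1702 ± 0.9002i. Their product equals the constant term, so |λ|^2 ≈ 10.8606 and |λ| ≈ 3.2955.
Thus the eigenvalues (to 4 decimals) are -5.3404 (modulus 5.3404); 3.1702 ± 0.9002i (modulus 3.2955). The spectral radius is the largest modulus: r(A) ≈ 5.3404. (Cross-check: r(A) ≤ ||A||_2 ≈ 6.6623; equality holds whenever A is normal, though it can also hold for some non-normal A.)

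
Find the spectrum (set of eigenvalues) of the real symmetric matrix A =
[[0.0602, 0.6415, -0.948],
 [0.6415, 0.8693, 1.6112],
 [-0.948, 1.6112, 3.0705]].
sigma(A) ≈ {-1, 1, 4}

A is real symmetric, so its spectrum consists of real eigenvalues. Expanding the characteristic polynomial of the displayed matrix gives
  det(λ I - A) = p(λ) = λ^3 + (-4)λ^2 + (-1)λ + (4).
Solving p(λ) = 0 yields eigenvalues ≈ -1, 1, 4. (A is shown rounded to 4 decimals, so these recover the underlying integer eigenvalues to within that precision.)
Verification: the trace of A = 4 equals the sum of eigenvalues 4, and det(A) ≈ -4.0001 matches the eigenvalue product -4.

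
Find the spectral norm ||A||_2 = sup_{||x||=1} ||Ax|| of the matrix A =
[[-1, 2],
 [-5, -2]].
||A||_2 = sqrt((34 + sqrt(580))/2) ≈ 5.389 (= sqrt(largest eigenvalue of A^T A))

||A||_2 = sigma_max(A) = sqrt(lambda_max(A^T A)). Form the symmetric matrix M = A^T A =
[[26, 8],
 [8, 8]].
Its characteristic polynomial (trace, determinant of M give the coefficients) is
  p(λ) = det(λ I - M) = λ^2 - 34λ + 144.
For λ^2 - 34λ + 144 the discriminant is 580. It is nonnegative but not a perfect square, so the roots are real and irrational: λ = (34 ± sqrt(580))/2 ≈ 29.0416, 4.9584.
So the eigenvalues of A^T A are ≈ 4.9584, 29.0416 (all ≥ 0, as they must be for A^T A). The largest is λ_max = (34 + sqrt(580))/2 ≈ 29.0416, hence ||A||_2 = sqrt(λ_max) = sqrt((34 + sqrt(580))/2) ≈ 5.389.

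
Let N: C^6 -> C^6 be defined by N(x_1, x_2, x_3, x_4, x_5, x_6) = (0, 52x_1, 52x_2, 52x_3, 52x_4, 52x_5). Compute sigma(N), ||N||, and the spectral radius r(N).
sigma(N) = {0}; ||N|| = 52; r(N) = 0. (N is nilpotent with N^6 = 0.)

On C^6, N is a strictly lower-triangular matrix with 52 on the subdiagonal and zeros elsewhere, so its characteristic polynomial is lambda^6 and every eigenvalue is 0: sigma(N) = {0}. For the operator norm, N e_i = 52e_{i+1} for i = 1, ..., 5 and N e_6 = 0, so the singular values of N are 52 (with multiplicity 5) and 0; hence ||N|| = 52. The spectral radius r(N) = max|lambda| = 0. Note ||N|| > r(N) — characteristic of non-normal nilpotent operators. Indeed N^6 = 0.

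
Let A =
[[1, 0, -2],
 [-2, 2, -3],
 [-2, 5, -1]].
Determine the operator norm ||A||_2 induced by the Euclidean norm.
||A||_2 ≈ 6.4685 (= sqrt(largest eigenvalue of A^T A))

||A||_2 = sigma_max(A) = sqrt(lambda_max(A^T A)). Form the symmetric matrix M = A^T A =
[[9, -14, 6],
 [-14, 29, -11],
 [6, -11, 14]].
Its characteristic polynomial (trace, sum of principal 2x2 minors, determinant of M give the coefficients) is
  p(λ) = det(λ I - M) = λ^3 - 52λ^2 + 440λ - 625.
No integer candidate from the rational root theorem (±divisors of 625) is a root, so the roots are irrational. The cubic discriminant is Δ = 78091525 > 0, so there are three distinct real roots. p(1) = -236 and p(2) = 55 have opposite signs, so a root lies in (1, 2); Newton's method refines it to λ ≈ 1.7835. p(8) = 79 and p(9) = -148 have opposite signs, so a root lies in (8, 9); Newton's method refines it to λ ≈ 8.3755. p(41) = -1076 and p(42) = 215 have opposite signs, so a root lies in (41, 42); Newton's method refines it to λ ≈ 41.841. Check (Vieta): the three roots sum to 52, matching tr M = 52.
So the eigenvalues of A^T A are ≈ 1.7835, 8.3755, 41.841 (all ≥ 0, as they must be for A^T A). The largest is λ_max ≈ 41.841, hence ||A||_2 = sqrt(λ_max) ≈ 6.4685.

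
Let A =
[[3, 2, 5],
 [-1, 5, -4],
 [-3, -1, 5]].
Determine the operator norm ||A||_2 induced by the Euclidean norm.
||A||_2 ≈ 8.4582 (= sqrt(largest eigenvalue of A^T A))

||A||_2 = sigma_max(A) = sqrt(lambda_max(A^T A)). Form the symmetric matrix M = A^T A =
[[19, 4, 4],
 [4, 30, -15],
 [4, -15, 66]].
Its characteristic polynomial (trace, sum of principal 2x2 minors, determinant of M give the coefficients) is
  p(λ) = det(λ I - M) = λ^3 - 115λ^2 + 3547λ - 31329.
No integer candidate from the rational root theorem (±divisors of 31329) is a root, so the roots are irrational. The cubic discriminant is Δ = 820259136 > 0, so there are three distinct real roots. p(15) = -624 and p(16) = 79 have opposite signs, so a root lies in (15, 16); Newton's method refines it to λ ≈ 15.8772. p(27) = 288 and p(28) = -221 have opposite signs, so a root lies in (27, 28); Newton's method refines it to λ ≈ 27.5813. p(71) = -1296 and p(72) = 1143 have opposite signs, so a root lies in (71, 72); Newton's method refines it to λ ≈ 71.5415. Check (Vieta): the three roots sum to 115, matching tr M = 115.
So the eigenvalues of A^T A are ≈ 15.8772, 27.5813, 71.5415 (all ≥ 0, as they must be for A^T A). The largest is λ_max ≈ 71.5415, hence ||A||_2 = sqrt(λ_max) ≈ 8.4582.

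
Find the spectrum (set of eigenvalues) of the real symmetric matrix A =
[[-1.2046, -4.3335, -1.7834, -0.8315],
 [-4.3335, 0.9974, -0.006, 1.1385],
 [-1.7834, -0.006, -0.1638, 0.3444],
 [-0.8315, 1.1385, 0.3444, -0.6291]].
sigma(A) ≈ {-5, -1, 0, 5}

A is real symmetric, so its spectrum consists of real eigenvalues. Expanding the characteristic polynomial of the displayed matrix gives
  det(λ I - A) = p(λ) = λ^4 + (1)λ^3 + (-25)λ^2 + (-25)λ + (0).
Solving p(λ) = 0 yields eigenvalues ≈ -5, -1, 0, 5. (A is shown rounded to 4 decimals, so these recover the underlying integer eigenvalues to within that precision.)
Verification: the trace of A = -1 equals the sum of eigenvalues -1, and det(A) ≈ -0.0002 matches the eigenvalue product 0.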